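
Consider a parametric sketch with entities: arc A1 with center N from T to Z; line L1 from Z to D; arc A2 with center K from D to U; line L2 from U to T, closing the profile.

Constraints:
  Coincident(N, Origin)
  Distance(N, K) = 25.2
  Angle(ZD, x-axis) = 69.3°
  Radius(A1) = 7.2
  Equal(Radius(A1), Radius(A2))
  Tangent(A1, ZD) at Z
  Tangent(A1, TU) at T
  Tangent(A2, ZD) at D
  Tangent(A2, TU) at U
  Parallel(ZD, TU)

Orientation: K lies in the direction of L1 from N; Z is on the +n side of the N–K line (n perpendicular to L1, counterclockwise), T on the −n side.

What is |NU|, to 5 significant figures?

26.208

The slot axis is L1's direction at 69.3°, so u = (cos 69.3°, sin 69.3°) = (0.35347, 0.93544) and n = (−sin 69.3°, cos 69.3°) = (-0.93544, 0.35347). N is at the origin and K lies 25.2 along u from N, so K = 25.2·u = (8.9076, 23.573). Tangency of A1 to both parallel lines with radius 7.2 puts Z and T at N ± 7.2·n: Z = (-6.7352, 2.5450), T = (6.7352, -2.5450). Equal radii place D and U the same way about K: D = K + 7.2·n = (2.1724, 26.118), U = K − 7.2·n = (15.643, 21.028). Then |NU| = |U − N| = 26.208.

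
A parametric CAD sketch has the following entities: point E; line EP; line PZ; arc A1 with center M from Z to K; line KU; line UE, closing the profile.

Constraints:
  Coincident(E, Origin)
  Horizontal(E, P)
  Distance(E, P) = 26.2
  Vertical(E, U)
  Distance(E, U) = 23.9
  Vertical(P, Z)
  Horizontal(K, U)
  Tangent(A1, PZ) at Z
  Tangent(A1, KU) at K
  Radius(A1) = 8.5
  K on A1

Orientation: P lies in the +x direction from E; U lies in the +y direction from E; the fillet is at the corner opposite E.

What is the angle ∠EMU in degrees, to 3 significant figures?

66.7°

E is at the origin; EP is horizontal with |EP| = 26.2 and P on the +x side, so P = (26.2, 0.00). EU is vertical with |EU| = 23.9 and U on the +y side, so U = (0.00, 23.9). The virtual corner opposite E is at (26.2, 23.9). The tangent condition forces MZ to be normal to PZ and A1 meets KU tangentially, so MK is at right angles to KU, with radius 8.5, so the center M sits 8.5 in from both sides at M = (17.7, 15.4). Then cos ∠EMU = ME·MU / (|ME||MU|), giving 66.7°.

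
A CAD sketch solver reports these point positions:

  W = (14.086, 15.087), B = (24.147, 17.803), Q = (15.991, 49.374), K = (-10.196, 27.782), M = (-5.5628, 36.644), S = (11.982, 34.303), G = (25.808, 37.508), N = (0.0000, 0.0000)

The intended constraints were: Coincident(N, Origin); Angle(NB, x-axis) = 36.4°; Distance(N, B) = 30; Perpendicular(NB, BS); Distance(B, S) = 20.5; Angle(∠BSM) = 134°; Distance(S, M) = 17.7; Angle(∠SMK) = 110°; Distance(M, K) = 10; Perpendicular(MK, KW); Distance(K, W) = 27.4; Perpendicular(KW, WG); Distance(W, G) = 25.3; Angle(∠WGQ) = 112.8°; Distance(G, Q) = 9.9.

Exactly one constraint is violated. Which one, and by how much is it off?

Distance(G, Q) = 9.9 — off by 5.50.

N = (0.00, 0.00) ✓; NB at 36.40° ✓; |NB| = 30.00 ✓; ∠(NB, BS) = 90.00° ✓; |BS| = 20.50 ✓; ∠BSM = 134.0° ✓; |SM| = 17.70 ✓; ∠SMK = 110.0° ✓; |MK| = 10.00 ✓; ∠(MK, KW) = 90.00° ✓; |KW| = 27.40 ✓; ∠(KW, WG) = 90.00° ✓; |WG| = 25.30 ✓; ∠WGQ = 112.8° ✓; |GQ| = 15.40 ✗.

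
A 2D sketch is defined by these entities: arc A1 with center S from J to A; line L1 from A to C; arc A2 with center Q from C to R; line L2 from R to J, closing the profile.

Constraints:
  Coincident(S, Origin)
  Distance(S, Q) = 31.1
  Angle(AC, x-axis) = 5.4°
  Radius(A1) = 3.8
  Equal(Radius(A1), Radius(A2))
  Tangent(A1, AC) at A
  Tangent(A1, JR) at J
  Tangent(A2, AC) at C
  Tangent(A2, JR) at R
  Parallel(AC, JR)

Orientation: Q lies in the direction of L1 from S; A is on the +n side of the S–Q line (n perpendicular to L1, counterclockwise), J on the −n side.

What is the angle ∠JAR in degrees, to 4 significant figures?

76.27°

The slot axis is L1's direction at 5.4°, so u = (cos 5.4°, sin 5.4°) = (0.9956, 0.09411) and n = (−sin 5.4°, cos 5.4°) = (-0.09411, 0.9956). S is at the origin and Q lies 31.1 along u from S, so Q = 31.1·u = (30.96, 2.927). Tangency of A1 to both parallel lines with radius 3.8 puts A and J at S ± 3.8·n: A = (-0.3576, 3.783), J = (0.3576, -3.783). Equal radii place C and R the same way about Q: C = Q + 3.8·n = (30.60, 6.710), R = Q − 3.8·n = (31.32, -0.8564). Then cos ∠JAR = AJ·AR / (|AJ||AR|), giving 76.27°.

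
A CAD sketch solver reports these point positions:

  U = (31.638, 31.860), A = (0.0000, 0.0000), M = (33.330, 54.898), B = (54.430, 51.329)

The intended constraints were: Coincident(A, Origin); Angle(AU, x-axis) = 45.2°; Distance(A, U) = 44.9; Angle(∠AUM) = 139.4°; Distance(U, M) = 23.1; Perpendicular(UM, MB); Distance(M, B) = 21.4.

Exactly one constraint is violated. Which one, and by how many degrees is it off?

Perpendicular(UM, MB) — off by 5.40°.

A = (0.00, 0.00) ✓; AU at 45.20° ✓; |AU| = 44.90 ✓; ∠AUM = 139.4° ✓; |UM| = 23.10 ✓; ∠(UM, MB) = 95.40° ✗; |MB| = 21.40 ✓.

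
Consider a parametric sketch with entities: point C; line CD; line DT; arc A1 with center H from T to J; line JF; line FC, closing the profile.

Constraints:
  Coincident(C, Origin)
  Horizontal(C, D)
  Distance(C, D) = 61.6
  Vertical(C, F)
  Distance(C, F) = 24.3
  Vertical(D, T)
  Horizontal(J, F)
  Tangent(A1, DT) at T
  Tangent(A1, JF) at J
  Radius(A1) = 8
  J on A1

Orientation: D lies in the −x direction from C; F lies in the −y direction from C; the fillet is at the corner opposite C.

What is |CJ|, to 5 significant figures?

58.851

C is at the origin; C and D share the same y with |CD| = 61.6 and D on the −x side, so D = (-61.600, 0.0000). C and F share the same x with |CF| = 24.3 and F on the −y side, so F = (0.0000, -24.300). The virtual corner opposite C is at (-61.600, -24.300). Since A1 is tangent to DT there, HT ⟂ DT and A1 meets JF tangentially, so HJ is at right angles to JF, with radius 8.0, so the center H sits 8.0 in from both sides at H = (-53.600, -16.300). That places the tangent points at T = (-61.600, -16.300) on DT and J = (-53.600, -24.300) on JF. Then |CJ| = |J − C| = 58.851.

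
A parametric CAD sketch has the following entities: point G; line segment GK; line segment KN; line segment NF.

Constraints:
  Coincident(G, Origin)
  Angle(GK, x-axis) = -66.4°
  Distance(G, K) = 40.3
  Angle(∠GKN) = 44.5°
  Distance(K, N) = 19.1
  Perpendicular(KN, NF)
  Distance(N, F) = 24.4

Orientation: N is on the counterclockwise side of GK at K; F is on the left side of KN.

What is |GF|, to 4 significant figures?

10.38

∠GKN = 44.5°, so KN runs at -66.4° + (180° − 44.5°) = 69.10° from the x-axis; with |KN| = 19.1, N = K + 19.1·(cos 69.10°, sin 69.10°) = (22.95, -19.09). KN ⟂ NF; with |NF| = 24.4 on the left of KN, F = N + 24.4·(-0.9342, 0.3567) = (0.1532, -10.38). Then |GF| = |F − G| = 10.38.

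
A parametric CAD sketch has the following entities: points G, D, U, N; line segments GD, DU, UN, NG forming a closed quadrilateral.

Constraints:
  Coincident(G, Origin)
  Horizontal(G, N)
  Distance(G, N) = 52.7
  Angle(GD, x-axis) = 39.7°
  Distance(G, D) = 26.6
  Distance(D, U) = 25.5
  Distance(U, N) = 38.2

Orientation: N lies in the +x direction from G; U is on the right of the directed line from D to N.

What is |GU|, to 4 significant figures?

17.30

Checks: |DU| = 25.50 ✓; |UN| = 38.20 ✓.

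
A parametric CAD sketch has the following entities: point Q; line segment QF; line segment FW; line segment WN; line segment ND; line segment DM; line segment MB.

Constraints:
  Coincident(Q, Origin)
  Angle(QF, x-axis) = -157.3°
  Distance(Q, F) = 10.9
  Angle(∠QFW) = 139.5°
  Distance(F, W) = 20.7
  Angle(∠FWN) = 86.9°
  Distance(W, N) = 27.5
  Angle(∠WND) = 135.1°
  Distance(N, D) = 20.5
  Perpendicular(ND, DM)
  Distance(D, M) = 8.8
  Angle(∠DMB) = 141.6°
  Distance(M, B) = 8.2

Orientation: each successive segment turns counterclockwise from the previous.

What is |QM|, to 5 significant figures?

28.287

Q is at the origin; QF runs at -157.3° with length 10.9, so F = (-10.056, -4.2064). ∠QFW = 139.5° gives FW at -116.80° from the x-axis; with |FW| = 20.7, W = (-19.389, -22.683). ∠FWN = 86.9° gives WN at -23.700° from the x-axis; with |WN| = 27.5, N = (5.7919, -33.736). ∠WND = 135.1° gives ND at 21.200° from the x-axis; with |ND| = 20.5, D = (24.905, -26.323). The perpendicularity gives DM at right angles to ND, so DM runs at 111.20°; with |DM| = 8.8, M = (21.722, -18.119). Then |QM| = |M − Q| = 28.287.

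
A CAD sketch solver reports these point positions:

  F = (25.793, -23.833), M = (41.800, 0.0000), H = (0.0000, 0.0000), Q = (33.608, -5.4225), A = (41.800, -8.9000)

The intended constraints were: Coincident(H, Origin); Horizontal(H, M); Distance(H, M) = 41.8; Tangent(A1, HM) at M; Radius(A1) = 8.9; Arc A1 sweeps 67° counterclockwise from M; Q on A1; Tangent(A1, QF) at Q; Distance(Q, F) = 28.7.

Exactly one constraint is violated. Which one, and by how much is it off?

Distance(Q, F) = 28.7 — off by 8.70.

H = (0.00, 0.00) ✓; H.y = 0.00, M.y = 0.00 ✓; |HM| = 41.80 ✓; ∠(AM, MH) = 90.00° ✓; |AM| = 8.900 ✓; bearing(A→Q) − bearing(A→M) = 67.00° ✓; |AQ| = 8.900 ✓; ∠(AQ, QF) = 90.00° ✓; |QF| = 20.00 ✗.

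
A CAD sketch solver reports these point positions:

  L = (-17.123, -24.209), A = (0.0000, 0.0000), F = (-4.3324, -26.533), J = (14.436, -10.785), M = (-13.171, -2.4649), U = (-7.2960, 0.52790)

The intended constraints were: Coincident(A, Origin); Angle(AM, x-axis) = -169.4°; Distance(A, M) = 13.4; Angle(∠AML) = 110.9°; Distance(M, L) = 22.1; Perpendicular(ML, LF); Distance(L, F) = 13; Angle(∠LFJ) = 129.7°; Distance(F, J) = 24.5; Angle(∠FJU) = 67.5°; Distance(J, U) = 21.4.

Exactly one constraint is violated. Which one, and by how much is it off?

Distance(J, U) = 21.4 — off by 3.10.

A = (0.00, 0.00) ✓; AM at -169.4° ✓; |AM| = 13.40 ✓; ∠AML = 110.9° ✓; |ML| = 22.10 ✓; ∠(ML, LF) = 90.00° ✓; |LF| = 13.00 ✓; ∠LFJ = 129.7° ✓; |FJ| = 24.50 ✓; ∠FJU = 67.50° ✓; |JU| = 24.50 ✗.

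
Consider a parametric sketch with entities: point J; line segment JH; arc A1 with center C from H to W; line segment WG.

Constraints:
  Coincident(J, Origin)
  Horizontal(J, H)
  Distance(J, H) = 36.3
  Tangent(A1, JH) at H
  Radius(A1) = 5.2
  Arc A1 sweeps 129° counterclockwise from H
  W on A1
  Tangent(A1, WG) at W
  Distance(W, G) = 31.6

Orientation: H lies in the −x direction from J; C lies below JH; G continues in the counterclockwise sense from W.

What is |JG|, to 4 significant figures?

38.85

J is at the origin; JH is horizontal with |JH| = 36.3 and H on the −x side, so H = (-36.30, 0.000). A1 meets JH tangentially, so CH is at right angles to JH, so C = H + (0, -5.2) = (-36.30, -5.200). On A1, H sits at bearing 90° from C; a 129° counterclockwise sweep puts W at bearing 219°, so W = C + 5.2·(cos 219°, sin 219°) = (-40.34, -8.472). The tangent condition forces CW to be normal to WG, so WG runs along (−sin 219°, cos 219°); with |WG| = 31.6, G = (-20.45, -33.03). Then |JG| = |G − J| = 38.85.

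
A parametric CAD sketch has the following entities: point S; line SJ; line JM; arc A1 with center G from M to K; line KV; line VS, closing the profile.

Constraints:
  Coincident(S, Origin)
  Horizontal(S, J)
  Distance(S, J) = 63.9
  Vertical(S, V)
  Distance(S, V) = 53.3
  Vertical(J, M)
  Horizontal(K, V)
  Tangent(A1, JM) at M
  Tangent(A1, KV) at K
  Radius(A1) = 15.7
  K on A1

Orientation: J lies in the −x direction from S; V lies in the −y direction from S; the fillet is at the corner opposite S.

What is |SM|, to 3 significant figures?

74.1

S is at the origin; S and J share the same y with |SJ| = 63.9 and J on the −x side, so J = (-63.9, 0.00). S and V share the same x with |SV| = 53.3 and V on the −y side, so V = (0.00, -53.3). The virtual corner opposite S is at (-63.9, -53.3). Tangency of A1 to JM means the radius GM is perpendicular to JM and the tangent condition forces GK to be normal to KV, with radius 15.7, so the center G sits 15.7 in from both sides at G = (-48.2, -37.6). That places the tangent points at M = (-63.9, -37.6) on JM and K = (-48.2, -53.3) on KV. Then |SM| = |M − S| = 74.1.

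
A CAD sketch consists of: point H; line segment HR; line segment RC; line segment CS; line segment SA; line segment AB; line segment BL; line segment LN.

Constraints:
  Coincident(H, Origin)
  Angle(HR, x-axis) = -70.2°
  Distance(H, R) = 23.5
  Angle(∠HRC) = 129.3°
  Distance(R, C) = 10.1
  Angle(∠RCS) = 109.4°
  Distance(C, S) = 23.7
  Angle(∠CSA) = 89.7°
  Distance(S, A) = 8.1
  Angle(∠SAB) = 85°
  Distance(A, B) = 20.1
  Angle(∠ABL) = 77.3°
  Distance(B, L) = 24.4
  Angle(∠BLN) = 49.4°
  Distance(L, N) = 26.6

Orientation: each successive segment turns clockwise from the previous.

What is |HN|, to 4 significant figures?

28.84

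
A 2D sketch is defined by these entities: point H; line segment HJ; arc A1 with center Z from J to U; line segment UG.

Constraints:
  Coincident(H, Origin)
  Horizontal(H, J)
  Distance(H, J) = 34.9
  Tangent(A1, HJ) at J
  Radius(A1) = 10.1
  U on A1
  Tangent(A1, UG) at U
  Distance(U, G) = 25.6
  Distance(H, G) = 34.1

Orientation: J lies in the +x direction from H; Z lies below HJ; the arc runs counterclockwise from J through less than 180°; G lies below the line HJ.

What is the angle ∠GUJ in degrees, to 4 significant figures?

145.9°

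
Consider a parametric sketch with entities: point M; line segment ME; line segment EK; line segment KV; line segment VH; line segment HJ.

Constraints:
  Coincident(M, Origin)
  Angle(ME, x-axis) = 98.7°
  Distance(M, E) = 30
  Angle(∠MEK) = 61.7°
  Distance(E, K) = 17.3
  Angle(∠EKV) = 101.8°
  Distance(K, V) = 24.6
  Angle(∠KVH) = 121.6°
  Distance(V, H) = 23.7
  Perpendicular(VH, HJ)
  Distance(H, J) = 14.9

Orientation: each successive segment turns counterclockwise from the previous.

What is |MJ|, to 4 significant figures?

19.60

∠KVH = 121.6° gives VH at -6.400° from the x-axis; with |VH| = 23.7, H = (15.67, -5.657). The perpendicularity gives HJ at right angles to VH, so HJ runs at 83.60°; with |HJ| = 14.9, J = (17.33, 9.150). Then |MJ| = |J − M| = 19.60.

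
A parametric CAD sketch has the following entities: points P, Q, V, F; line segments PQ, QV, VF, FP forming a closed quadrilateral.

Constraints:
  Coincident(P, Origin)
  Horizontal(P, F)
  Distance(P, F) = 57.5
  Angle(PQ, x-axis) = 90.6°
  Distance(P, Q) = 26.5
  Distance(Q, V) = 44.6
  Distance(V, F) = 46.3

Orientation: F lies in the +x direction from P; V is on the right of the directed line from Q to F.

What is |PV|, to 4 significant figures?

21.06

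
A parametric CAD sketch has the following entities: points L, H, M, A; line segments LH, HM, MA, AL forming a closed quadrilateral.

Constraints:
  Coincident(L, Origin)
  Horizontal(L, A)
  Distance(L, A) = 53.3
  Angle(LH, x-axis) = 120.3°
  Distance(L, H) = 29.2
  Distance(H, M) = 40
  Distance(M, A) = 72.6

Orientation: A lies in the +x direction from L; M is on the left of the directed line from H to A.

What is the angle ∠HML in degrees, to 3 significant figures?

27.4°

Checks: |HM| = 40.00 ✓; |MA| = 72.60 ✓.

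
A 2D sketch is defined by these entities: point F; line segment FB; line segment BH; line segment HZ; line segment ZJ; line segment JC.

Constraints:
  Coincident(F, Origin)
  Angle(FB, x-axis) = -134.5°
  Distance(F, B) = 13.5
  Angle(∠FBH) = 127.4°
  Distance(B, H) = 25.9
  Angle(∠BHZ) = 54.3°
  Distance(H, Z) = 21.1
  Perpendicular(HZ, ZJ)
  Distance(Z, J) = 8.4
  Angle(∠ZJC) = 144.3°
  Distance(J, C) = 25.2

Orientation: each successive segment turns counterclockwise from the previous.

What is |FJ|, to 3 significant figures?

15.0

∠BHZ = 54.3° gives HZ at 43.8° from the x-axis; with |HZ| = 21.1, Z = (9.42, -20.7). HZ ⟂ ZJ, so ZJ runs at 134°; with |ZJ| = 8.4, J = (3.60, -14.6). Then |FJ| = |J − F| = 15.0.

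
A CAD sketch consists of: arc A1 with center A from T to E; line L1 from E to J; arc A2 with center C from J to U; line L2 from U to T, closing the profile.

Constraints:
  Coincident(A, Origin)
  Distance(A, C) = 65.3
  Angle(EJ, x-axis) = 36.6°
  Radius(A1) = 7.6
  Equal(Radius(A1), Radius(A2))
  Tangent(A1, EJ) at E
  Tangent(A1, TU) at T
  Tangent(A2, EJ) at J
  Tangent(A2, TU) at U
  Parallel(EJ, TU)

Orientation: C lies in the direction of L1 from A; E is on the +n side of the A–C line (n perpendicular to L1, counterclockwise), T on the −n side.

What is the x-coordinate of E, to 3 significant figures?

-4.53

The slot axis is L1's direction at 36.6°, so u = (cos 36.6°, sin 36.6°) = (0.803, 0.596) and n = (−sin 36.6°, cos 36.6°) = (-0.596, 0.803). A is at the origin and C lies 65.3 along u from A, so C = 65.3·u = (52.4, 38.9). Tangency of A1 to both parallel lines with radius 7.6 puts E and T at A ± 7.6·n: E = (-4.53, 6.10), T = (4.53, -6.10). So E.x = -4.53.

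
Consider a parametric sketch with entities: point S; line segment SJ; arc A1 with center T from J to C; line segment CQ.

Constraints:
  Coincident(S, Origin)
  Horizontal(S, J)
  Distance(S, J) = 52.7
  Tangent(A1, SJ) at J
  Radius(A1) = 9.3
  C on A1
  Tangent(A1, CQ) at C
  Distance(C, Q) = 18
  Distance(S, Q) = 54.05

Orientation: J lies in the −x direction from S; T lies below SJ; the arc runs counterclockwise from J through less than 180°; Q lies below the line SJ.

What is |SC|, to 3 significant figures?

61.2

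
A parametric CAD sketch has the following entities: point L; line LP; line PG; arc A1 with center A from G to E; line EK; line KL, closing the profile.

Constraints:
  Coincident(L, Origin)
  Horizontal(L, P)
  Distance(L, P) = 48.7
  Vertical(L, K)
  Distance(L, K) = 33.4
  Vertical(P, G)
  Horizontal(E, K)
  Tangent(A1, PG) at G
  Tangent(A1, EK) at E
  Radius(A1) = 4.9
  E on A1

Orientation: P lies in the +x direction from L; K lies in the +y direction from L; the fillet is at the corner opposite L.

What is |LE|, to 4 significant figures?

55.08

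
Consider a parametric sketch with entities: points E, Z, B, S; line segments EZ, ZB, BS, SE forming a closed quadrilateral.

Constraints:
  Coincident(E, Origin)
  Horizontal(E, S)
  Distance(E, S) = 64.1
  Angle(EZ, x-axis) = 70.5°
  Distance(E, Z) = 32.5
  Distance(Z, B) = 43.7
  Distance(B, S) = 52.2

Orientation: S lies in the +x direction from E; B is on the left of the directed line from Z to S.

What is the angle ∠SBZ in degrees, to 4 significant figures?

79.13°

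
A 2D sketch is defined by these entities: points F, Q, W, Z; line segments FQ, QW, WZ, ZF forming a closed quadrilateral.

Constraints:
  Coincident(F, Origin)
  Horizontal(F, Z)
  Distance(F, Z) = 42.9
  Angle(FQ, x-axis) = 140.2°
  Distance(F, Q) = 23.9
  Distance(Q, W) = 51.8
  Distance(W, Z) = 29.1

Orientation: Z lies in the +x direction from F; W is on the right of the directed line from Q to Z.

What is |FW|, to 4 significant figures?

27.91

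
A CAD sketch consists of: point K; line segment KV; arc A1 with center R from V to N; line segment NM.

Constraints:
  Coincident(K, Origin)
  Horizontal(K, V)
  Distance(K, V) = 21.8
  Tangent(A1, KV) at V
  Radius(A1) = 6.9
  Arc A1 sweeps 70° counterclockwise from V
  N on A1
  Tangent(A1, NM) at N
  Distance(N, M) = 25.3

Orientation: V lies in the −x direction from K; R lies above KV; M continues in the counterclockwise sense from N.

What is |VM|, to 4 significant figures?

32.11

K is at the origin; KV is horizontal with |KV| = 21.8 and V on the −x side, so V = (-21.80, 0.000). Tangency of A1 to KV means the radius RV is perpendicular to KV, so R = V + (0, 6.9) = (-21.80, 6.900). On A1, V sits at bearing -90° from R; a 70° counterclockwise sweep puts N at bearing -20°, so N = R + 6.9·(cos -20°, sin -20°) = (-15.32, 4.540). Tangency of A1 to NM means the radius RN is perpendicular to NM, so NM runs along (−sin -20°, cos -20°); with |NM| = 25.3, M = (-6.663, 28.31). Then |VM| = |M − V| = 32.11.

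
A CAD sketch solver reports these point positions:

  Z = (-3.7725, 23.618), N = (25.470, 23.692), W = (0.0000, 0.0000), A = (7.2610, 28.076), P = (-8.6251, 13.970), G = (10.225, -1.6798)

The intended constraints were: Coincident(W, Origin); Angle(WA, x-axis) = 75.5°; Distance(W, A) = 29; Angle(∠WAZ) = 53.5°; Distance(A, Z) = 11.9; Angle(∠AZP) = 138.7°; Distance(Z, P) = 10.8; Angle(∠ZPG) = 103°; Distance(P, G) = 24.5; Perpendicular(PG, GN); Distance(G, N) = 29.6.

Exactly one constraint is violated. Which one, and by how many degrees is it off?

Perpendicular(PG, GN) — off by 8.70°.

W = (0.00, 0.00) ✓; WA at 75.50° ✓; |WA| = 29.00 ✓; ∠WAZ = 53.50° ✓; |AZ| = 11.90 ✓; ∠AZP = 138.7° ✓; |ZP| = 10.80 ✓; ∠ZPG = 103.0° ✓; |PG| = 24.50 ✓; ∠(PG, GN) = 98.70° ✗; |GN| = 29.60 ✓.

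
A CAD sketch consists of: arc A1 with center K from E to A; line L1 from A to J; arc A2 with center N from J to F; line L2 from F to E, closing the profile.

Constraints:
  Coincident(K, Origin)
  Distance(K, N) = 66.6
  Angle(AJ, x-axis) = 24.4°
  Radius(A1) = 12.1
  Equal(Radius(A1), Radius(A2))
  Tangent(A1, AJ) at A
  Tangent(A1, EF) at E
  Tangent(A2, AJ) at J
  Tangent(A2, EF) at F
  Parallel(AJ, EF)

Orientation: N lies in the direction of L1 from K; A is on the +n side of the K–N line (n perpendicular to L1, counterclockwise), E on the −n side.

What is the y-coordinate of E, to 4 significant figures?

-11.02

The slot axis is L1's direction at 24.4°, so u = (cos 24.4°, sin 24.4°) = (0.9107, 0.4131) and n = (−sin 24.4°, cos 24.4°) = (-0.4131, 0.9107). K is at the origin and N lies 66.6 along u from K, so N = 66.6·u = (60.65, 27.51). Tangency of A1 to both parallel lines with radius 12.1 puts A and E at K ± 12.1·n: A = (-4.999, 11.02), E = (4.999, -11.02). So E.y = -11.02.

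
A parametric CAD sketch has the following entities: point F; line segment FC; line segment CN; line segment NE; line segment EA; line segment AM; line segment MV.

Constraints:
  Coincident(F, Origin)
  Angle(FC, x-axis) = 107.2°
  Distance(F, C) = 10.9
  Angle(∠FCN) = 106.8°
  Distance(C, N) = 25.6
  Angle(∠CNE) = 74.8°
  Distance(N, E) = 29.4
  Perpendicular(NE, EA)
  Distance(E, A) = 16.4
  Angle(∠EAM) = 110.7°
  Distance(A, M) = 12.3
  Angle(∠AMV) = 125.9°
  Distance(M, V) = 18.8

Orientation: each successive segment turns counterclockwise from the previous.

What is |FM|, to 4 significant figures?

4.271

F is at the origin; FC runs at 107.2° with length 10.9, so C = (-3.223, 10.41). ∠FCN = 106.8° gives CN at -179.6° from the x-axis; with |CN| = 25.6, N = (-28.82, 10.23). ∠CNE = 74.8° gives NE at -74.40° from the x-axis; with |NE| = 29.4, E = (-20.92, -18.08). NE ⟂ EA, so EA runs at 15.60°; with |EA| = 16.4, A = (-5.120, -13.67). ∠EAM = 110.7° gives AM at 84.90° from the x-axis; with |AM| = 12.3, M = (-4.027, -1.422). Then |FM| = |M − F| = 4.271.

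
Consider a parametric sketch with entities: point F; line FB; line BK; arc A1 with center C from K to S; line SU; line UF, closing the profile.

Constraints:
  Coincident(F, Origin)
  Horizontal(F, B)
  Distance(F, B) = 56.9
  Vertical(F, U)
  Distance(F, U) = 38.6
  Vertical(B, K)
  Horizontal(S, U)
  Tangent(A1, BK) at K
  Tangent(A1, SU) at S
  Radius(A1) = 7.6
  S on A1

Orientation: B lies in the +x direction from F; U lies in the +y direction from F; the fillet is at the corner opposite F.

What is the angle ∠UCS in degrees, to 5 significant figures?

81.236°

F is at the origin; F and B share the same y with |FB| = 56.9 and B on the +x side, so B = (56.900, 0.0000). F and U share the same x with |FU| = 38.6 and U on the +y side, so U = (0.0000, 38.600). The virtual corner opposite F is at (56.900, 38.600). Since A1 is tangent to BK there, CK ⟂ BK and the tangent condition forces CS to be normal to SU, with radius 7.6, so the center C sits 7.6 in from both sides at C = (49.300, 31.000). That places the tangent points at K = (56.900, 31.000) on BK and S = (49.300, 38.600) on SU. Then cos ∠UCS = CU·CS / (|CU||CS|), giving 81.236°.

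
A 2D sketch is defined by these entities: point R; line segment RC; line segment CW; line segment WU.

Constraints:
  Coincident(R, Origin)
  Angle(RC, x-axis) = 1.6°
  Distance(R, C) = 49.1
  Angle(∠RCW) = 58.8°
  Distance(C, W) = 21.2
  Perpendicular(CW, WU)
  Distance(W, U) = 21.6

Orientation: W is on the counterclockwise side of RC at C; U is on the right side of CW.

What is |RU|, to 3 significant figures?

63.7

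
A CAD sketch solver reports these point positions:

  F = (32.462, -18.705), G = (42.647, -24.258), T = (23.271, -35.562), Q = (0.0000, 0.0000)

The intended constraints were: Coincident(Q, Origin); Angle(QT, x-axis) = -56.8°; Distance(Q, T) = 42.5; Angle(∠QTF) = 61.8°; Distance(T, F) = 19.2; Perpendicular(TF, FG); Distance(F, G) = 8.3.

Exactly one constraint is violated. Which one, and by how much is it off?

Distance(F, G) = 8.3 — off by 3.30.

Q = (0.00, 0.00) ✓; QT at -56.80° ✓; |QT| = 42.50 ✓; ∠QTF = 61.80° ✓; |TF| = 19.20 ✓; ∠(TF, FG) = 90.00° ✓; |FG| = 11.60 ✗.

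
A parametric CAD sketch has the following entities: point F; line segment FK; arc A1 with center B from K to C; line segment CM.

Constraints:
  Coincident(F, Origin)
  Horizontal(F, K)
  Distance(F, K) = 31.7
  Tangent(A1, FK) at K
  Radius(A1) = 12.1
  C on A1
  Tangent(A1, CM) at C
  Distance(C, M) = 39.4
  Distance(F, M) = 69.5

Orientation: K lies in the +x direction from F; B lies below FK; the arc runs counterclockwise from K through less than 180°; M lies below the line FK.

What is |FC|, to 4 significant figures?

30.23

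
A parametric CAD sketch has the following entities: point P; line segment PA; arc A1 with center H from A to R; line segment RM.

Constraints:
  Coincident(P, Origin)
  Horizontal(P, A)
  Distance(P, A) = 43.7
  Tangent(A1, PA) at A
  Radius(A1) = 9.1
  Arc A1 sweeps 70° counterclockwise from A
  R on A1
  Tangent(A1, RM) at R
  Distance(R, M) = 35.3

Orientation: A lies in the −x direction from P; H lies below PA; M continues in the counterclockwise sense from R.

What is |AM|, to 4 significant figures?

44.26

P is at the origin; PA is horizontal with |PA| = 43.7 and A on the −x side, so A = (-43.70, 0.000). The tangent condition forces HA to be normal to PA, so H = A + (0, -9.1) = (-43.70, -9.100). On A1, A sits at bearing 90° from H; a 70° counterclockwise sweep puts R at bearing 160°, so R = H + 9.1·(cos 160°, sin 160°) = (-52.25, -5.988). The tangent condition forces HR to be normal to RM, so RM runs along (−sin 160°, cos 160°); with |RM| = 35.3, M = (-64.32, -39.16). Then |AM| = |M − A| = 44.26.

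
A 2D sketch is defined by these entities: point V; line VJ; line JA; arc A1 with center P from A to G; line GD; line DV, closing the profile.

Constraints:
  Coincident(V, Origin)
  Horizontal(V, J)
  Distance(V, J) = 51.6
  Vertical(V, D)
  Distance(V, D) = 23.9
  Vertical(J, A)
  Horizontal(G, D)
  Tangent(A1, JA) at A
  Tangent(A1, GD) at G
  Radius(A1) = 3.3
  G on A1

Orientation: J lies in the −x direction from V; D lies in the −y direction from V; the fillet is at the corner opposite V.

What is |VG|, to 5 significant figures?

53.890

V is at the origin; VJ is horizontal with |VJ| = 51.6 and J on the −x side, so J = (-51.600, 0.0000). VD is vertical with |VD| = 23.9 and D on the −y side, so D = (0.0000, -23.900). The virtual corner opposite V is at (-51.600, -23.900). Since A1 is tangent to JA there, PA ⟂ JA and tangency of A1 to GD means the radius PG is perpendicular to GD, with radius 3.3, so the center P sits 3.3 in from both sides at P = (-48.300, -20.600). That places the tangent points at A = (-51.600, -20.600) on JA and G = (-48.300, -23.900) on GD. Then |VG| = |G − V| = 53.890.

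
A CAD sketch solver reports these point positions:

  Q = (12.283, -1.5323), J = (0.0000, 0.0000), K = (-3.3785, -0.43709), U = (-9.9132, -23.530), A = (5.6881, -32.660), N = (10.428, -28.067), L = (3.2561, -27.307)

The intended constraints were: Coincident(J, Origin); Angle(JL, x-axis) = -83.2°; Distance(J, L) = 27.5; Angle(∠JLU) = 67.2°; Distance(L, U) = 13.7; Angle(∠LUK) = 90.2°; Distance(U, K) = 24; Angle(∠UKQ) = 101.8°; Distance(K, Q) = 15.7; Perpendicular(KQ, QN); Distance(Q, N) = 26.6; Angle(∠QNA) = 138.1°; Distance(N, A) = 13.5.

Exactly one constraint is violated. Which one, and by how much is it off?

Distance(N, A) = 13.5 — off by 6.90.

J = (0.00, 0.00) ✓; JL at -83.20° ✓; |JL| = 27.50 ✓; ∠JLU = 67.20° ✓; |LU| = 13.70 ✓; ∠LUK = 90.20° ✓; |UK| = 24.00 ✓; ∠UKQ = 101.8° ✓; |KQ| = 15.70 ✓; ∠(KQ, QN) = 90.00° ✓; |QN| = 26.60 ✓; ∠QNA = 138.1° ✓; |NA| = 6.600 ✗.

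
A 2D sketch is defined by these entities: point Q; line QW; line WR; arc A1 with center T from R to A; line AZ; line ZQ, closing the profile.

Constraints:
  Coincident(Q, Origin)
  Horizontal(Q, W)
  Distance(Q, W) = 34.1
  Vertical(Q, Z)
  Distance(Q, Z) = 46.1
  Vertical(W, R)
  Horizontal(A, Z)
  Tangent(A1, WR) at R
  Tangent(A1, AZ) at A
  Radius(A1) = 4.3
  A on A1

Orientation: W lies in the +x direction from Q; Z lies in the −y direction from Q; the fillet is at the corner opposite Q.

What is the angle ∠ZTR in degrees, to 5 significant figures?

171.79°

The virtual corner opposite Q is at (34.100, -46.100). A1 meets WR tangentially, so TR is at right angles to WR and tangency of A1 to AZ means the radius TA is perpendicular to AZ, with radius 4.3, so the center T sits 4.3 in from both sides at T = (29.800, -41.800). That places the tangent points at R = (34.100, -41.800) on WR and A = (29.800, -46.100) on AZ. Then cos ∠ZTR = TZ·TR / (|TZ||TR|), giving 171.79°.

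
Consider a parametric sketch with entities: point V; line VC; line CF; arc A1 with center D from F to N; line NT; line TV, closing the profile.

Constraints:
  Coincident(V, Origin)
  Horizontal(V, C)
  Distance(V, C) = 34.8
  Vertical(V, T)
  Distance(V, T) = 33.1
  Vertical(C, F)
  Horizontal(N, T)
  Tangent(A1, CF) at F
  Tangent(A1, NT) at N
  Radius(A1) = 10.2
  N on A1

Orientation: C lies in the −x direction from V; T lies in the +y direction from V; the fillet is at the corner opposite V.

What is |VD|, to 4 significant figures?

33.61

V and T share the same x with |VT| = 33.1 and T on the +y side, so T = (0.000, 33.10). The virtual corner opposite V is at (-34.80, 33.10). Tangency of A1 to CF means the radius DF is perpendicular to CF and the tangent condition forces DN to be normal to NT, with radius 10.2, so the center D sits 10.2 in from both sides at D = (-24.60, 22.90). Then |VD| = |D − V| = 33.61.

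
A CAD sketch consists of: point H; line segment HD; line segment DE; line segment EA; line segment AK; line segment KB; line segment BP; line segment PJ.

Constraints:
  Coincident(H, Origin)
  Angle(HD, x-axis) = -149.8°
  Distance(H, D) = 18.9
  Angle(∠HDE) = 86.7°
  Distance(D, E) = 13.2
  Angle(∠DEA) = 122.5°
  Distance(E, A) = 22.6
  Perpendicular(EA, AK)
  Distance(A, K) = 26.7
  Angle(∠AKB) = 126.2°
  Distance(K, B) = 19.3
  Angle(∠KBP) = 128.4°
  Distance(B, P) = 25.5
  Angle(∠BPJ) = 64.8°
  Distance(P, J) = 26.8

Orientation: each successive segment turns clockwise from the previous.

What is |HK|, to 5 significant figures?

14.641

H is at the origin; HD runs at -149.8° with length 18.9, so D = (-16.335, -9.5071). ∠HDE = 86.7° gives DE at 116.90° from the x-axis; with |DE| = 13.2, E = (-22.307, 2.2647). ∠DEA = 122.5° gives EA at 59.400° from the x-axis; with |EA| = 22.6, A = (-10.803, 21.717). EA is perpendicular to AK, so AK runs at -30.600°; with |AK| = 26.7, K = (12.179, 8.1260). Then |HK| = |K − H| = 14.641.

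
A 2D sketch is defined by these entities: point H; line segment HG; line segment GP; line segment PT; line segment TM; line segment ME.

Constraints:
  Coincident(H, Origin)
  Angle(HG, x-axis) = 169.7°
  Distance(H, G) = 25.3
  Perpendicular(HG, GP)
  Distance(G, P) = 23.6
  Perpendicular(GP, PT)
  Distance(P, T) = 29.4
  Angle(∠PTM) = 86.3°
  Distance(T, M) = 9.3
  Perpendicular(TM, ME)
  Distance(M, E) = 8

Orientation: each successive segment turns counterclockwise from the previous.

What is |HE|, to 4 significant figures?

15.50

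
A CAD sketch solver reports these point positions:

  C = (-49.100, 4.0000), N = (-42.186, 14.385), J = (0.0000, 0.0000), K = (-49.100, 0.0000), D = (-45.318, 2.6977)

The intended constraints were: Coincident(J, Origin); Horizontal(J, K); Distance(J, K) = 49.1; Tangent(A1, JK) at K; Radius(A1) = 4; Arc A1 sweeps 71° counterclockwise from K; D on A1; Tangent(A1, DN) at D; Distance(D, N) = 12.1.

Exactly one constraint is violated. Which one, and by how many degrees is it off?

Tangent(A1, DN) at D — off by 4.00°.

J = (0.00, 0.00) ✓; J.y = 0.00, K.y = 0.00 ✓; |JK| = 49.10 ✓; ∠(CK, KJ) = 90.00° ✓; |CK| = 4.000 ✓; bearing(C→D) − bearing(C→K) = 71.00° ✓; |CD| = 4.000 ✓; ∠(CD, DN) = 86.00° ✗; |DN| = 12.10 ✓.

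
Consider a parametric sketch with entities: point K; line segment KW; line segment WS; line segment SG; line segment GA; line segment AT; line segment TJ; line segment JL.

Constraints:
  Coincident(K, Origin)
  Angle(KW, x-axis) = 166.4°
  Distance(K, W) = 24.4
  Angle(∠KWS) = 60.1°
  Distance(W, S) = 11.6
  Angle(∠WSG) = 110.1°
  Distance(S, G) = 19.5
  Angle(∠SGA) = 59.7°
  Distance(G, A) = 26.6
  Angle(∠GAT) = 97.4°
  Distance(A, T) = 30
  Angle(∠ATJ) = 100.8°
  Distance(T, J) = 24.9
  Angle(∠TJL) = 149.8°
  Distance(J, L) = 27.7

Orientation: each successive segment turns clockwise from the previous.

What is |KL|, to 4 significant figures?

44.02

∠ATJ = 100.8° gives TJ at 54.50° from the x-axis; with |TJ| = 24.9, J = (-25.54, 32.62). ∠TJL = 149.8° gives JL at 24.30° from the x-axis; with |JL| = 27.7, L = (-0.2935, 44.02). Then |KL| = |L − K| = 44.02.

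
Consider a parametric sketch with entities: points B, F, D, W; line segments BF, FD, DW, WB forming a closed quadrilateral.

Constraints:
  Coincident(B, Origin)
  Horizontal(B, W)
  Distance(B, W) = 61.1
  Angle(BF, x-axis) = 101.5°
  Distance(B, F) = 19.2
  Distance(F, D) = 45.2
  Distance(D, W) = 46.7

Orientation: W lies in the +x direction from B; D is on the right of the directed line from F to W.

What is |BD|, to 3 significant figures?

27.7

B is at the origin; B and W share the same y with |BW| = 61.1 and W in +x, so W = (61.1, 0). BF runs at 101.5° with |BF| = 19.2, so F = (-3.83, 18.8). D is determined by |FD| = 45.2 and |DW| = 46.7 together: it lies at the intersection of circle(F, 45.2) and circle(W, 46.7). With |FW| = 67.6, the foot of the radical line on FW is 32.8 from F and the perpendicular offset is √(45.2² − 32.8²) = 31.1. Taking the right-of-FW solution: D = (19.0, -20.2).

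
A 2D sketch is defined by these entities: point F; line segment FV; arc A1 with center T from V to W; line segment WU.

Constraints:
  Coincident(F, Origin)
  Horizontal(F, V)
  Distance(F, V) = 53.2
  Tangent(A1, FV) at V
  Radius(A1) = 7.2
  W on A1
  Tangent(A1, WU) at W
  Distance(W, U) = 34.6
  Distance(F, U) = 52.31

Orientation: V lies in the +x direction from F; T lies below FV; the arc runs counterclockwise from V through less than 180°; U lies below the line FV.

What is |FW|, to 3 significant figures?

46.6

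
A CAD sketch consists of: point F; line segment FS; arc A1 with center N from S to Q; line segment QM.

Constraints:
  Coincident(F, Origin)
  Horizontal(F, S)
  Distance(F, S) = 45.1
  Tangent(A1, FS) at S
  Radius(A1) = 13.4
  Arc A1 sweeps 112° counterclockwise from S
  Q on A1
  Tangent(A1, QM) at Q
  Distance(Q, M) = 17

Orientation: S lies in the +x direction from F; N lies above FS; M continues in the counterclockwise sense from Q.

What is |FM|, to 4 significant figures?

61.53

On A1, S sits at bearing -90° from N; a 112° counterclockwise sweep puts Q at bearing 22°, so Q = N + 13.4·(cos 22°, sin 22°) = (57.52, 18.42). Tangency of A1 to QM means the radius NQ is perpendicular to QM, so QM runs along (−sin 22°, cos 22°); with |QM| = 17.0, M = (51.16, 34.18). Then |FM| = |M − F| = 61.53.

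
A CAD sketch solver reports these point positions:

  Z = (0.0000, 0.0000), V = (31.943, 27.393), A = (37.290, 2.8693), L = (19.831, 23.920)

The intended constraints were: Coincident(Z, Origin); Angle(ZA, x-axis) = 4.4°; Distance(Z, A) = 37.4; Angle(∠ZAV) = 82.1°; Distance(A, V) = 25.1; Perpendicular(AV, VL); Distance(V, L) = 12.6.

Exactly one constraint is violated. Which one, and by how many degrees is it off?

Perpendicular(AV, VL) — off by 3.70°.

Z = (0.00, 0.00) ✓; ZA at 4.400° ✓; |ZA| = 37.40 ✓; ∠ZAV = 82.10° ✓; |AV| = 25.10 ✓; ∠(AV, VL) = 93.70° ✗; |VL| = 12.60 ✓.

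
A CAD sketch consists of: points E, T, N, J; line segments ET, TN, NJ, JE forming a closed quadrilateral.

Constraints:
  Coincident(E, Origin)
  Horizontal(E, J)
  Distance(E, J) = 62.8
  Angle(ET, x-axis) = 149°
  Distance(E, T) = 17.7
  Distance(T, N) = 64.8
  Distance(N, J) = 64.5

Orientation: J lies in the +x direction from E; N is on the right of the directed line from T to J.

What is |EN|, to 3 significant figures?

49.9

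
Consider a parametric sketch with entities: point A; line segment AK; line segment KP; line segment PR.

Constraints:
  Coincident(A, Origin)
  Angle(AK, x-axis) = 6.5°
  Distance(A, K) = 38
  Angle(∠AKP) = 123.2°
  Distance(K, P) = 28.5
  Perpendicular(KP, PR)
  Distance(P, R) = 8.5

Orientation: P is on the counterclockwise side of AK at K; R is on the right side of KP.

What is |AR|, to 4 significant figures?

63.68

∠AKP = 123.2°, so KP runs at 6.5° + (180° − 123.2°) = 63.30° from the x-axis; with |KP| = 28.5, P = K + 28.5·(cos 63.30°, sin 63.30°) = (50.56, 29.76). KP is perpendicular to PR; with |PR| = 8.5 on the right of KP, R = P + 8.5·(0.8934, -0.4493) = (58.15, 25.94). Then |AR| = |R − A| = 63.68.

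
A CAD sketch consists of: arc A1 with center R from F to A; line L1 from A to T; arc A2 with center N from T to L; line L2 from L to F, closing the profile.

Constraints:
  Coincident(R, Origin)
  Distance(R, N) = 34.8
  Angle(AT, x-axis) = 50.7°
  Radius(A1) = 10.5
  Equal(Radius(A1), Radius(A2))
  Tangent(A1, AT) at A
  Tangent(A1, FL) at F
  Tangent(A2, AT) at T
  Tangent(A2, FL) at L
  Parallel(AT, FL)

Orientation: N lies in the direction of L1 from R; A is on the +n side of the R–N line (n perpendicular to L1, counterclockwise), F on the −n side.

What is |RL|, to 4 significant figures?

36.35

The slot axis is L1's direction at 50.7°, so u = (cos 50.7°, sin 50.7°) = (0.6334, 0.7738) and n = (−sin 50.7°, cos 50.7°) = (-0.7738, 0.6334). R is at the origin and N lies 34.8 along u from R, so N = 34.8·u = (22.04, 26.93). Tangency of A1 to both parallel lines with radius 10.5 puts A and F at R ± 10.5·n: A = (-8.125, 6.650), F = (8.125, -6.650). Equal radii place T and L the same way about N: T = N + 10.5·n = (13.92, 33.58), L = N − 10.5·n = (30.17, 20.28). Then |RL| = |L − R| = 36.35.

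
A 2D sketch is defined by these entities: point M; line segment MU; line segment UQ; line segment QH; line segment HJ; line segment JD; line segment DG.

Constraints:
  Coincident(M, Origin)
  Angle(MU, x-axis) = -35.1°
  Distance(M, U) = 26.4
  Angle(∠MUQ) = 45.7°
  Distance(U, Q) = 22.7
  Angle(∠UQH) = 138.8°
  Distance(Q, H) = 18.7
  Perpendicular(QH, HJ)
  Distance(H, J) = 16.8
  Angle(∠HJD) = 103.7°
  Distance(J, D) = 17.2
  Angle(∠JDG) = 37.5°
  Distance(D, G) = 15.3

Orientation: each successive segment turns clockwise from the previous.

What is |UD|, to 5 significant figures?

19.967

M is at the origin; MU runs at -35.1° with length 26.4, so U = (21.599, -15.180). ∠MUQ = 45.7° gives UQ at -169.40° from the x-axis; with |UQ| = 22.7, Q = (-0.71348, -19.356). ∠UQH = 138.8° gives QH at 149.40° from the x-axis; with |QH| = 18.7, H = (-16.809, -9.8368). QH is perpendicular to HJ, so HJ runs at 59.400°; with |HJ| = 16.8, J = (-8.2575, 4.6237). ∠HJD = 103.7° gives JD at -16.900° from the x-axis; with |JD| = 17.2, D = (8.1997, -0.37637). Then |UD| = |D − U| = 19.967.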